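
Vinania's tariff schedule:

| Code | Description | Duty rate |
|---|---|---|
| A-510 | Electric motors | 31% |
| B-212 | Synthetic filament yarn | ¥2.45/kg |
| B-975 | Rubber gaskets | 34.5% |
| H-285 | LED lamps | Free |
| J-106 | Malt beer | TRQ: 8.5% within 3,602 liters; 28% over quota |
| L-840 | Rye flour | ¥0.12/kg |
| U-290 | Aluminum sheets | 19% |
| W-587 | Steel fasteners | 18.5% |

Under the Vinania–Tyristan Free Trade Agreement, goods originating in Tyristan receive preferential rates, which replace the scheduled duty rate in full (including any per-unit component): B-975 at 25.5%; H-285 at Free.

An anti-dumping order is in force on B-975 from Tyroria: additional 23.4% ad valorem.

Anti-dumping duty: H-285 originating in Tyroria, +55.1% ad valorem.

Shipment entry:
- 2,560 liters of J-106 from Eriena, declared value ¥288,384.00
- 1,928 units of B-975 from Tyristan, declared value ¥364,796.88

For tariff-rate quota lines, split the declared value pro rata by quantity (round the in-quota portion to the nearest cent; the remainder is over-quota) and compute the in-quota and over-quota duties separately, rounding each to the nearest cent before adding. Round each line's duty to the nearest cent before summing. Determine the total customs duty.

Line 1 (J-106, Eriena, 2,560 liters, ¥288,384.00):
Code J-106 is under a tariff-rate quota (threshold 3,602 liters). Quantity 2,560 liters is within the quota, so the in-quota rate 8.5% applies to the full value.
Duty = ¥288,384.00 × 8.5% = ¥24,512.64.
Line 2 (B-975, Tyristan, 1,928 units, ¥364,796.88):
Base rate for B-975 is 34.5%.
Origin Tyristan qualifies under the Vinania–Tyristan agreement and B-975 is covered: preferential rate 25.5% applies instead.
The additional-duty order on B-975 targets Tyroria, not Tyristan; it does not apply.
Duty = ¥364,796.88 × 25.5% = ¥93,023.20.
Total = ¥24,512.64 + ¥93,023.20 = ¥117,535.84.

¥117,535.84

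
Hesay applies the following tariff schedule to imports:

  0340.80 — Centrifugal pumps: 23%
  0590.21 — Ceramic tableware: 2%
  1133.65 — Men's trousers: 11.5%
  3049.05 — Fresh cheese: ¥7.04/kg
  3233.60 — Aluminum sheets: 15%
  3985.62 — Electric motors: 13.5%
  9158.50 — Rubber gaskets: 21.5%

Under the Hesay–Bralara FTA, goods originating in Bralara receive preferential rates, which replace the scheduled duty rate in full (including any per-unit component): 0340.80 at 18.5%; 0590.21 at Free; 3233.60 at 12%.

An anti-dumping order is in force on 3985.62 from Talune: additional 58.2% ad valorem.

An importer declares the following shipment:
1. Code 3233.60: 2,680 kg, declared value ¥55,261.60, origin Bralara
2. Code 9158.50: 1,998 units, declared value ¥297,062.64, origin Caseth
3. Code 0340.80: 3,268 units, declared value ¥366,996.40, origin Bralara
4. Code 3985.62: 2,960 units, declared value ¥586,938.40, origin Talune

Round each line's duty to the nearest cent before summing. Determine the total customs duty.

Line 1 (3233.60, Bralara, 2,680 kg, ¥55,261.60):
Base rate for 3233.60 is 15%.
Origin Bralara qualifies under the Hesay–Bralara agreement and 3233.60 is covered: preferential rate 12% applies instead.
Duty = ¥55,261.60 × 12% = ¥6,631.39.
Line 2 (9158.50, Caseth, 1,998 units, ¥297,062.64):
Base rate for 9158.50 is 21.5%.
Duty = ¥297,062.64 × 21.5% = ¥63,868.47.
Line 3 (0340.80, Bralara, 3,268 units, ¥366,996.40):
Base rate for 0340.80 is 23%.
Origin Bralara qualifies under the Hesay–Bralara agreement and 0340.80 is covered: preferential rate 18.5% applies instead.
Duty = ¥366,996.40 × 18.5% = ¥67,894.33.
Line 4 (3985.62, Talune, 2,960 units, ¥586,938.40):
Base rate for 3985.62 is 13.5%.
Additional duty on 3985.62 from Talune: +58.2%. Applied ad valorem rate: 13.5% + 58.2% = 71.7%.
Duty = ¥586,938.40 × 71.7% = ¥420,834.83.
Total = ¥6,631.39 + ¥63,868.47 + ¥67,894.33 + ¥420,834.83 = ¥559,229.02.

¥559,229.02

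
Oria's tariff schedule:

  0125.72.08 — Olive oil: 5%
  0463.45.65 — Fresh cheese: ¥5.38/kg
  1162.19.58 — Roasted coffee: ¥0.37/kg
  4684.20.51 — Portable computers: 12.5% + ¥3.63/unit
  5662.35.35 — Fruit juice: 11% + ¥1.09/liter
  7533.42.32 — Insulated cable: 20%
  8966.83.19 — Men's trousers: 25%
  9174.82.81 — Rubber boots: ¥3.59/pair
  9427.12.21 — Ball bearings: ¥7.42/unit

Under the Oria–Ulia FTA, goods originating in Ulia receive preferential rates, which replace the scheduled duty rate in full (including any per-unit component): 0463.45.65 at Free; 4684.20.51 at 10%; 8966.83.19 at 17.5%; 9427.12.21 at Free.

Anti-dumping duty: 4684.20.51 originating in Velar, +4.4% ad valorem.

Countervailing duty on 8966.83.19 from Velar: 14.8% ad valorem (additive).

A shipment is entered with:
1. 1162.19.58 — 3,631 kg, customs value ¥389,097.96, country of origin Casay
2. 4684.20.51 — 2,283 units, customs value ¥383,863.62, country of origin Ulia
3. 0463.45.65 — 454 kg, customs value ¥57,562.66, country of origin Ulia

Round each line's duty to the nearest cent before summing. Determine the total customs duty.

¥39,729.83

Line 1 (1162.19.58, Casay, 3,631 kg, ¥389,097.96):
Base rate for 1162.19.58 is ¥0.37/kg.
Duty = 3,631 × ¥0.37 = ¥1,343.47.
Line 2 (4684.20.51, Ulia, 2,283 units, ¥383,863.62):
Base rate for 4684.20.51 is 12.5% + ¥3.63/unit.
Origin Ulia qualifies under the Oria–Ulia agreement and 4684.20.51 is covered: preferential rate 10% applies instead.
The additional-duty order on 4684.20.51 targets Velar, not Ulia; it does not apply.
Duty = ¥383,863.62 × 10% = ¥38,386.36.
Line 3 (0463.45.65, Ulia, 454 kg, ¥57,562.66):
Base rate for 0463.45.65 is ¥5.38/kg.
Origin Ulia qualifies under the Oria–Ulia agreement and 0463.45.65 is covered: preferential rate Free applies instead.
Duty = ¥57,562.66 × 0% = ¥0.00.
Total = ¥1,343.47 + ¥38,386.36 + ¥0.00 = ¥39,729.83.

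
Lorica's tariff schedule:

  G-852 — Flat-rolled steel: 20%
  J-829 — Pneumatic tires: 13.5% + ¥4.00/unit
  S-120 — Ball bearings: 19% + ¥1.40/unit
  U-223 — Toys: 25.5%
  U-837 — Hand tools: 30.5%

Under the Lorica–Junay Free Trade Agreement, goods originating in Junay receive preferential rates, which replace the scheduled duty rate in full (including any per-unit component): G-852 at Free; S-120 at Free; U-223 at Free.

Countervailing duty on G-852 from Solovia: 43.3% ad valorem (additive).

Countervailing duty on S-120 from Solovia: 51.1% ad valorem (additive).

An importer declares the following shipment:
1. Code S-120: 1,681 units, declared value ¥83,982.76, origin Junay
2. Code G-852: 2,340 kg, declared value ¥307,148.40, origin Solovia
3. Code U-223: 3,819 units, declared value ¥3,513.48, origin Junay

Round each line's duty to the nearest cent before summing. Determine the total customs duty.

Line 1 (S-120, Junay, 1,681 units, ¥83,982.76):
Base rate for S-120 is 19% + ¥1.40/unit.
Origin Junay qualifies under the Lorica–Junay agreement and S-120 is covered: preferential rate Free applies instead.
The additional-duty order on S-120 targets Solovia, not Junay; it does not apply.
Duty = ¥83,982.76 × 0% = ¥0.00.
Line 2 (G-852, Solovia, 2,340 kg, ¥307,148.40):
Base rate for G-852 is 20%.
G-852 has an FTA preferential rate, but origin Solovia is not Junay; base rate stands.
Additional duty on G-852 from Solovia: +43.3%. Applied ad valorem rate: 20% + 43.3% = 63.3%.
Duty = ¥307,148.40 × 63.3% = ¥194,424.94.
Line 3 (U-223, Junay, 3,819 units, ¥3,513.48):
Base rate for U-223 is 25.5%.
Origin Junay qualifies under the Lorica–Junay agreement and U-223 is covered: preferential rate Free applies instead.
Duty = ¥3,513.48 × 0% = ¥0.00.
Total = ¥0.00 + ¥194,424.94 + ¥0.00 = ¥194,424.94.

¥194,424.94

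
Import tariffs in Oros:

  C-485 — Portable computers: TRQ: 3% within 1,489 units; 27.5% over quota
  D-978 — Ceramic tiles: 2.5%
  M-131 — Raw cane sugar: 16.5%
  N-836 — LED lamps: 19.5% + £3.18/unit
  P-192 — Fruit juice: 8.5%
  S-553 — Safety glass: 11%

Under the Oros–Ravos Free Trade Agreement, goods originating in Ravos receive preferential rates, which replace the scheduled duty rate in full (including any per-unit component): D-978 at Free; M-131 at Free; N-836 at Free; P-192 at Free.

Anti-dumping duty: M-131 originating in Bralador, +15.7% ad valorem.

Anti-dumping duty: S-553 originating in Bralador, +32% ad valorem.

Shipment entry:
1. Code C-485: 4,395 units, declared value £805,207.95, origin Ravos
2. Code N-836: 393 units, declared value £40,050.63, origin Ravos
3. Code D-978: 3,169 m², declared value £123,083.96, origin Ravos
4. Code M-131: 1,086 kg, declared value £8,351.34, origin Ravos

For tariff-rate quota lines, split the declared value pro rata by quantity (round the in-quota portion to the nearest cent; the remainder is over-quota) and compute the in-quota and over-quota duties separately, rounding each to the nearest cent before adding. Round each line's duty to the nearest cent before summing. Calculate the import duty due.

£154,596.26

Line 1 (C-485, Ravos, 4,395 units, £805,207.95):
Code C-485 is under a tariff-rate quota (threshold 1,489 units). In-quota: 1,489 units at 3%; over-quota: 2,906 units at 27.5%.
Pro-rata value split: in-quota = £805,207.95 × 1,489/4,395 = £272,799.69; over-quota = £805,207.95 − £272,799.69 = £532,408.26.
In-quota duty = £272,799.69 × 3% = £8,183.99. Over-quota duty = £532,408.26 × 27.5% = £146,412.27.
Line duty = £8,183.99 + £146,412.27 = £154,596.26.
Line 2 (N-836, Ravos, 393 units, £40,050.63):
Base rate for N-836 is 19.5% + £3.18/unit.
Origin Ravos qualifies under the Oros–Ravos agreement and N-836 is covered: preferential rate Free applies instead.
Duty = £40,050.63 × 0% = £0.00.
Line 3 (D-978, Ravos, 3,169 m², £123,083.96):
Base rate for D-978 is 2.5%.
Origin Ravos qualifies under the Oros–Ravos agreement and D-978 is covered: preferential rate Free applies instead.
Duty = £123,083.96 × 0% = £0.00.
Line 4 (M-131, Ravos, 1,086 kg, £8,351.34):
Base rate for M-131 is 16.5%.
Origin Ravos qualifies under the Oros–Ravos agreement and M-131 is covered: preferential rate Free applies instead.
The additional-duty order on M-131 targets Bralador, not Ravos; it does not apply.
Duty = £8,351.34 × 0% = £0.00.
Total = £154,596.26 + £0.00 + £0.00 + £0.00 = £154,596.26.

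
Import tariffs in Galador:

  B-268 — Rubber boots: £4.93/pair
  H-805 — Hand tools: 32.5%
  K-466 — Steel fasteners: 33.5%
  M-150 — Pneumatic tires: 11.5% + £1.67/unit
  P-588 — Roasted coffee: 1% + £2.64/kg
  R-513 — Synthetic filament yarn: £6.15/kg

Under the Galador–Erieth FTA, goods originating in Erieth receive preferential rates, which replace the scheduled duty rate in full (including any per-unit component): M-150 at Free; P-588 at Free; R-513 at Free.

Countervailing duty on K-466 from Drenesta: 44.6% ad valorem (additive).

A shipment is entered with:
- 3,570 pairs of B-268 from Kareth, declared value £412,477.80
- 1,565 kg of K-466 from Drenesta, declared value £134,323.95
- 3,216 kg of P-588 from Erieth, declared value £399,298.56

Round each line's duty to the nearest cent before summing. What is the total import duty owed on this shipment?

Line 1 (B-268, Kareth, 3,570 pairs, £412,477.80):
Base rate for B-268 is £4.93/pair.
Duty = 3,570 × £4.93 = £17,600.10.
Line 2 (K-466, Drenesta, 1,565 kg, £134,323.95):
Base rate for K-466 is 33.5%.
Additional duty on K-466 from Drenesta: +44.6%. Applied ad valorem rate: 33.5% + 44.6% = 78.1%.
Duty = £134,323.95 × 78.1% = £104,907.00.
Line 3 (P-588, Erieth, 3,216 kg, £399,298.56):
Base rate for P-588 is 1% + £2.64/kg.
Origin Erieth qualifies under the Galador–Erieth agreement and P-588 is covered: preferential rate Free applies instead.
Duty = £399,298.56 × 0% = £0.00.
Total = £17,600.10 + £104,907.00 + £0.00 = £122,507.10.

£122,507.10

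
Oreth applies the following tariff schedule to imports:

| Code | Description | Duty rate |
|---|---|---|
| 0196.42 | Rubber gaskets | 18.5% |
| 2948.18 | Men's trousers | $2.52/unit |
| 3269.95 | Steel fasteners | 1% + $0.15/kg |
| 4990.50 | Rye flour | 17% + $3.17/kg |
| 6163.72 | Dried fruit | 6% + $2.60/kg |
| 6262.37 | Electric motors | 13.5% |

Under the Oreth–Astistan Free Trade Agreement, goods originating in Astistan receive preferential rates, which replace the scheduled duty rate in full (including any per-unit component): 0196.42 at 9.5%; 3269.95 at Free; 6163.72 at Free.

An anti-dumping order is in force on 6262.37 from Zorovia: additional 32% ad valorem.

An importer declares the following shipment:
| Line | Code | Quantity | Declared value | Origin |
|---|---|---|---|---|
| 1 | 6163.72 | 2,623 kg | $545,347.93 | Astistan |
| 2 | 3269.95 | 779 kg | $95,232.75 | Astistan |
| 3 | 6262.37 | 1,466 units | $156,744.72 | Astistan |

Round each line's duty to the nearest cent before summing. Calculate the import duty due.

Line 1 (6163.72, Astistan, 2,623 kg, $545,347.93):
Base rate for 6163.72 is 6% + $2.60/kg.
Origin Astistan qualifies under the Oreth–Astistan agreement and 6163.72 is covered: preferential rate Free applies instead.
Duty = $545,347.93 × 0% = $0.00.
Line 2 (3269.95, Astistan, 779 kg, $95,232.75):
Base rate for 3269.95 is 1% + $0.15/kg.
Origin Astistan qualifies under the Oreth–Astistan agreement and 3269.95 is covered: preferential rate Free applies instead.
Duty = $95,232.75 × 0% = $0.00.
Line 3 (6262.37, Astistan, 1,466 units, $156,744.72):
Base rate for 6262.37 is 13.5%.
Origin Astistan is the FTA partner but 6262.37 is not on the preference list; base rate stands.
The additional-duty order on 6262.37 targets Zorovia, not Astistan; it does not apply.
Duty = $156,744.72 × 13.5% = $21,160.54.
Total = $0.00 + $0.00 + $21,160.54 = $21,160.54.

$21,160.54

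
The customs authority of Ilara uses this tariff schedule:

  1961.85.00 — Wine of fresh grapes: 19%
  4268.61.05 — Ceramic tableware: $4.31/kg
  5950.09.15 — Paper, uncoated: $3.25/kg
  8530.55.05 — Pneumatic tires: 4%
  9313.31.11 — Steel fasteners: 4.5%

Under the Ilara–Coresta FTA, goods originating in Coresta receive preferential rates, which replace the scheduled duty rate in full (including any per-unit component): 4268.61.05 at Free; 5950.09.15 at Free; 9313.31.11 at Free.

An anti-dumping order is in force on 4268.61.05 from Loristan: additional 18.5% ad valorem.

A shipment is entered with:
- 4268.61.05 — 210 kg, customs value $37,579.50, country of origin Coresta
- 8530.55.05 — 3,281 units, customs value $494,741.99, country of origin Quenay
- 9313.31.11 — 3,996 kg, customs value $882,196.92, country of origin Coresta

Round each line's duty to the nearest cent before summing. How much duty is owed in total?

Line 1 (4268.61.05, Coresta, 210 kg, $37,579.50):
Base rate for 4268.61.05 is $4.31/kg.
Origin Coresta qualifies under the Ilara–Coresta agreement and 4268.61.05 is covered: preferential rate Free applies instead.
The additional-duty order on 4268.61.05 targets Loristan, not Coresta; it does not apply.
Duty = $37,579.50 × 0% = $0.00.
Line 2 (8530.55.05, Quenay, 3,281 units, $494,741.99):
Base rate for 8530.55.05 is 4%.
Duty = $494,741.99 × 4% = $19,789.68.
Line 3 (9313.31.11, Coresta, 3,996 kg, $882,196.92):
Base rate for 9313.31.11 is 4.5%.
Origin Coresta qualifies under the Ilara–Coresta agreement and 9313.31.11 is covered: preferential rate Free applies instead.
Duty = $882,196.92 × 0% = $0.00.
Total = $0.00 + $19,789.68 + $0.00 = $19,789.68.

$19,789.68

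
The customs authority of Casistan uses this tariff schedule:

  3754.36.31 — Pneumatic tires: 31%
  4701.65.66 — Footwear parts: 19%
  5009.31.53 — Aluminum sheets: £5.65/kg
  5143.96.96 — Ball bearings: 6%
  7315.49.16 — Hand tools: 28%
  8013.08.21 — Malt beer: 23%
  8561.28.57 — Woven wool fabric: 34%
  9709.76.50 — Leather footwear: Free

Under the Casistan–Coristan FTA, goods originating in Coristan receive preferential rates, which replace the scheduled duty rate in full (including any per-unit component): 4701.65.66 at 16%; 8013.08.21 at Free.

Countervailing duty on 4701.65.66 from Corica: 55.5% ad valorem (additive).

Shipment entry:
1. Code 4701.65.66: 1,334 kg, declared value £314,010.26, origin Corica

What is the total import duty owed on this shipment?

£233,937.64

Line 1 (4701.65.66, Corica, 1,334 kg, £314,010.26):
Base rate for 4701.65.66 is 19%.
4701.65.66 has an FTA preferential rate, but origin Corica is not Coristan; base rate stands.
Additional duty on 4701.65.66 from Corica: +55.5%. Applied ad valorem rate: 19% + 55.5% = 74.5%.
Duty = £314,010.26 × 74.5% = £233,937.64.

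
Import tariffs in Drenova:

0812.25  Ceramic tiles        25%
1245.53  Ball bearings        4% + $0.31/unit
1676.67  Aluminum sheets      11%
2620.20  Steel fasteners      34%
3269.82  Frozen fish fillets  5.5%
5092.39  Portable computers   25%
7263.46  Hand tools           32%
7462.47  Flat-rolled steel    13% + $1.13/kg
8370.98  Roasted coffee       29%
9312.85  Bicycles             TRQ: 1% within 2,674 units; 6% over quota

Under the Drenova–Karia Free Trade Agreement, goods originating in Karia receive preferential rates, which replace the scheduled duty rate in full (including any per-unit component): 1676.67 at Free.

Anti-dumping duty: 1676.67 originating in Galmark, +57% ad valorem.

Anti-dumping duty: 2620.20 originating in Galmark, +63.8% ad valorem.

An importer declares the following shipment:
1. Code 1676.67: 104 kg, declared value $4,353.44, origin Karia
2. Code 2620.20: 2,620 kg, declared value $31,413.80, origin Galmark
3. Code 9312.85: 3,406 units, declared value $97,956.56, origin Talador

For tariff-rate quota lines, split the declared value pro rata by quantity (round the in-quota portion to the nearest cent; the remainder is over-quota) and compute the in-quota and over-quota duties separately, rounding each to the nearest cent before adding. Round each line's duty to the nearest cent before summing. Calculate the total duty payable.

$32,754.88

Line 1 (1676.67, Karia, 104 kg, $4,353.44):
Base rate for 1676.67 is 11%.
Origin Karia qualifies under the Drenova–Karia agreement and 1676.67 is covered: preferential rate Free applies instead.
The additional-duty order on 1676.67 targets Galmark, not Karia; it does not apply.
Duty = $4,353.44 × 0% = $0.00.
Line 2 (2620.20, Galmark, 2,620 kg, $31,413.80):
Base rate for 2620.20 is 34%.
Additional duty on 2620.20 from Galmark: +63.8%. Applied ad valorem rate: 34% + 63.8% = 97.8%.
Duty = $31,413.80 × 97.8% = $30,722.70.
Line 3 (9312.85, Talador, 3,406 units, $97,956.56):
Code 9312.85 is under a tariff-rate quota (threshold 2,674 units). In-quota: 2,674 units at 1%; over-quota: 732 units at 6%.
Pro-rata value split: in-quota = $97,956.56 × 2,674/3,406 = $76,904.24; over-quota = $97,956.56 − $76,904.24 = $21,052.32.
In-quota duty = $76,904.24 × 1% = $769.04. Over-quota duty = $21,052.32 × 6% = $1,263.14.
Line duty = $769.04 + $1,263.14 = $2,032.18.
Total = $0.00 + $30,722.70 + $2,032.18 = $32,754.88.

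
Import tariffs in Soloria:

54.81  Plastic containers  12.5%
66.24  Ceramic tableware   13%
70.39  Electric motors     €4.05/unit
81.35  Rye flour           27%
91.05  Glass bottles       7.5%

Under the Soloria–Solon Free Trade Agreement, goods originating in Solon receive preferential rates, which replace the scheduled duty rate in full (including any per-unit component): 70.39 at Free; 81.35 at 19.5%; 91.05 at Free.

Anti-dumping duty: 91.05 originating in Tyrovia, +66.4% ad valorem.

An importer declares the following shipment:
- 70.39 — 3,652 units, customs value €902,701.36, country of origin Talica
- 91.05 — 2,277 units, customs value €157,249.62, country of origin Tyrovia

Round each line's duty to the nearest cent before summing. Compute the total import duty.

Line 1 (70.39, Talica, 3,652 units, €902,701.36):
Base rate for 70.39 is €4.05/unit.
70.39 has an FTA preferential rate, but origin Talica is not Solon; base rate stands.
Duty = 3,652 × €4.05 = €14,790.60.
Line 2 (91.05, Tyrovia, 2,277 units, €157,249.62):
Base rate for 91.05 is 7.5%.
91.05 has an FTA preferential rate, but origin Tyrovia is not Solon; base rate stands.
Additional duty on 91.05 from Tyrovia: +66.4%. Applied ad valorem rate: 7.5% + 66.4% = 73.9%.
Duty = €157,249.62 × 73.9% = €116,207.47.
Total = €14,790.60 + €116,207.47 = €130,998.07.

€130,998.07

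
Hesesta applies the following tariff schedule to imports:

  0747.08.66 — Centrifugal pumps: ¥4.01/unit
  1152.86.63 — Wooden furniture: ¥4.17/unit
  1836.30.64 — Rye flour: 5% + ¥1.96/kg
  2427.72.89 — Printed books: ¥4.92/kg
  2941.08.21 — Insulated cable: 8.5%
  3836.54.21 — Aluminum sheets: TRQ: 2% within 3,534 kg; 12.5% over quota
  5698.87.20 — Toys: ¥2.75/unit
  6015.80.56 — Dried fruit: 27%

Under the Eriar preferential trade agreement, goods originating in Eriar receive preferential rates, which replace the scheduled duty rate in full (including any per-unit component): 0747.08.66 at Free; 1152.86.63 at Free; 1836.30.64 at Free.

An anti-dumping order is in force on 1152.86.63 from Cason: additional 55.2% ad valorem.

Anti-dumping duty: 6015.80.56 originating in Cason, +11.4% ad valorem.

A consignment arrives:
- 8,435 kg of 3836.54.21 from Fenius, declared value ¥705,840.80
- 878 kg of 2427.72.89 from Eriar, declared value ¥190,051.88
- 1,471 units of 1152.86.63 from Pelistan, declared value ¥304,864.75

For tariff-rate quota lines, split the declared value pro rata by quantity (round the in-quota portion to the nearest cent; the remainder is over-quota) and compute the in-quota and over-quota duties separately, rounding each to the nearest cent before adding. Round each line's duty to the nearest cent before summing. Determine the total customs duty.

¥67,632.79

Line 1 (3836.54.21, Fenius, 8,435 kg, ¥705,840.80):
Code 3836.54.21 is under a tariff-rate quota (threshold 3,534 kg). In-quota: 3,534 kg at 2%; over-quota: 4,901 kg at 12.5%.
Pro-rata value split: in-quota = ¥705,840.80 × 3,534/8,435 = ¥295,725.12; over-quota = ¥705,840.80 − ¥295,725.12 = ¥410,115.68.
In-quota duty = ¥295,725.12 × 2% = ¥5,914.50. Over-quota duty = ¥410,115.68 × 12.5% = ¥51,264.46.
Line duty = ¥5,914.50 + ¥51,264.46 = ¥57,178.96.
Line 2 (2427.72.89, Eriar, 878 kg, ¥190,051.88):
Base rate for 2427.72.89 is ¥4.92/kg.
Origin Eriar is the FTA partner but 2427.72.89 is not on the preference list; base rate stands.
Duty = 878 × ¥4.92 = ¥4,319.76.
Line 3 (1152.86.63, Pelistan, 1,471 units, ¥304,864.75):
Base rate for 1152.86.63 is ¥4.17/unit.
1152.86.63 has an FTA preferential rate, but origin Pelistan is not Eriar; base rate stands.
The additional-duty order on 1152.86.63 targets Cason, not Pelistan; it does not apply.
Duty = 1,471 × ¥4.17 = ¥6,134.07.
Total = ¥57,178.96 + ¥4,319.76 + ¥6,134.07 = ¥67,632.79.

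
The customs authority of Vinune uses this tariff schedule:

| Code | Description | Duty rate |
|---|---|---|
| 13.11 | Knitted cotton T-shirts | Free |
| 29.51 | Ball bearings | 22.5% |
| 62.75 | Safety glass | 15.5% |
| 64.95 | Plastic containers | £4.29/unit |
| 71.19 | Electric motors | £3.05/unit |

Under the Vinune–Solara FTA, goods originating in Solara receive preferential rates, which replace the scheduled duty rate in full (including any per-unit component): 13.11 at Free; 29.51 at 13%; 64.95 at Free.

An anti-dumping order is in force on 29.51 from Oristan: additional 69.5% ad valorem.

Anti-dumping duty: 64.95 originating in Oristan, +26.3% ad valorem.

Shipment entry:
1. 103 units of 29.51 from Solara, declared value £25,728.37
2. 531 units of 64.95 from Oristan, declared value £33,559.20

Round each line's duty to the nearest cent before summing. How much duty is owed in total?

Line 1 (29.51, Solara, 103 units, £25,728.37):
Base rate for 29.51 is 22.5%.
Origin Solara qualifies under the Vinune–Solara agreement and 29.51 is covered: preferential rate 13% applies instead.
The additional-duty order on 29.51 targets Oristan, not Solara; it does not apply.
Duty = £25,728.37 × 13% = £3,344.69.
Line 2 (64.95, Oristan, 531 units, £33,559.20):
Base rate for 64.95 is £4.29/unit.
64.95 has an FTA preferential rate, but origin Oristan is not Solara; base rate stands.
Additional duty on 64.95 from Oristan: +26.3% ad valorem. Applied ad valorem rate = 26.3%.
Duty = £33,559.20 × 26.3% + 531 × £4.29 = £11,104.06.
Total = £3,344.69 + £11,104.06 = £14,448.75.

£14,448.75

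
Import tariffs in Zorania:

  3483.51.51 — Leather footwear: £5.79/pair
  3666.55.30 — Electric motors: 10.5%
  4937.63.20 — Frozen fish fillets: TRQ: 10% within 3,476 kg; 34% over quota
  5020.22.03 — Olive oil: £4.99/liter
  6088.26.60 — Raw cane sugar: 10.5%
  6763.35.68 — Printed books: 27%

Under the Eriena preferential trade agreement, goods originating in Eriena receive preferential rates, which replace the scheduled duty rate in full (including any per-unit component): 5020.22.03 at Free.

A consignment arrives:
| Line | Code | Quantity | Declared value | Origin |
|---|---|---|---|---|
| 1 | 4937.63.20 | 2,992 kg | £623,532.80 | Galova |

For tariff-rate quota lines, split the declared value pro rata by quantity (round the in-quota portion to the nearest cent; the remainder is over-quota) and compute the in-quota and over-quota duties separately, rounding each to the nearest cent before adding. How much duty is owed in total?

£62,353.28

Line 1 (4937.63.20, Galova, 2,992 kg, £623,532.80):
Code 4937.63.20 is under a tariff-rate quota (threshold 3,476 kg). Quantity 2,992 kg is within the quota, so the in-quota rate 10% applies to the full value.
Duty = £623,532.80 × 10% = £62,353.28.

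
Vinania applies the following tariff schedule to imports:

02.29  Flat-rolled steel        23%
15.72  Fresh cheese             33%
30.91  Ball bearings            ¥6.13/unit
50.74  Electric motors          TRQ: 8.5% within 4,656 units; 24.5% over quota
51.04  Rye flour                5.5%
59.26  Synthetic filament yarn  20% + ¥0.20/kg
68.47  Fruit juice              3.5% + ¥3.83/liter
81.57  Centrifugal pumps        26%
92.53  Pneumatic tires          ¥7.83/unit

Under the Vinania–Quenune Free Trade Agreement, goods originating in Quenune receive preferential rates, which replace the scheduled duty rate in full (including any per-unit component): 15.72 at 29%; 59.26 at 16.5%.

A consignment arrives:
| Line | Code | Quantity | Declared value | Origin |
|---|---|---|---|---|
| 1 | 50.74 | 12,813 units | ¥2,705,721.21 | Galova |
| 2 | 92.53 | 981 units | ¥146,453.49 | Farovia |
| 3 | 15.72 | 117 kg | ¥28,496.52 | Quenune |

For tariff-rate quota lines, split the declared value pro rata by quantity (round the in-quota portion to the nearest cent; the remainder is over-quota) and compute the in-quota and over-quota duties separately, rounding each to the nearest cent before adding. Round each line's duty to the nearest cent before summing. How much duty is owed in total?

¥521,533.71

Line 1 (50.74, Galova, 12,813 units, ¥2,705,721.21):
Code 50.74 is under a tariff-rate quota (threshold 4,656 units). In-quota: 4,656 units at 8.5%; over-quota: 8,157 units at 24.5%.
Pro-rata value split: in-quota = ¥2,705,721.21 × 4,656/12,813 = ¥983,207.52; over-quota = ¥2,705,721.21 − ¥983,207.52 = ¥1,722,513.69.
In-quota duty = ¥983,207.52 × 8.5% = ¥83,572.64. Over-quota duty = ¥1,722,513.69 × 24.5% = ¥422,015.85.
Line duty = ¥83,572.64 + ¥422,015.85 = ¥505,588.49.
Line 2 (92.53, Farovia, 981 units, ¥146,453.49):
Base rate for 92.53 is ¥7.83/unit.
Duty = 981 × ¥7.83 = ¥7,681.23.
Line 3 (15.72, Quenune, 117 kg, ¥28,496.52):
Base rate for 15.72 is 33%.
Origin Quenune qualifies under the Vinania–Quenune agreement and 15.72 is covered: preferential rate 29% applies instead.
Duty = ¥28,496.52 × 29% = ¥8,263.99.
Total = ¥505,588.49 + ¥7,681.23 + ¥8,263.99 = ¥521,533.71.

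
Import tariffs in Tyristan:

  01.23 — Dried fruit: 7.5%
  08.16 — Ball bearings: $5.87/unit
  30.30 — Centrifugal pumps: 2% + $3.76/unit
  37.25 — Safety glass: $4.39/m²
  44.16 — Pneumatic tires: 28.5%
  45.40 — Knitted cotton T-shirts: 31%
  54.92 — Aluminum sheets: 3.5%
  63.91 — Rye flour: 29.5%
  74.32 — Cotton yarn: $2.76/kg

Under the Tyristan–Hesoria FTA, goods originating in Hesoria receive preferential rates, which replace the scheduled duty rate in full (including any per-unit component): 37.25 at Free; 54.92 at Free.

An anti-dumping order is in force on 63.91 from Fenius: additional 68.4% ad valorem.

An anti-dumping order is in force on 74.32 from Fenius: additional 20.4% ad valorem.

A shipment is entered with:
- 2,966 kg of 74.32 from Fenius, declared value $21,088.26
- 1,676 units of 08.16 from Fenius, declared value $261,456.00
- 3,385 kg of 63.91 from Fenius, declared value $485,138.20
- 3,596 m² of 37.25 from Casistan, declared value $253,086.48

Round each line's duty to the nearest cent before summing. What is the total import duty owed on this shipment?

Line 1 (74.32, Fenius, 2,966 kg, $21,088.26):
Base rate for 74.32 is $2.76/kg.
Additional duty on 74.32 from Fenius: +20.4% ad valorem. Applied ad valorem rate = 20.4%.
Duty = $21,088.26 × 20.4% + 2,966 × $2.76 = $12,488.17.
Line 2 (08.16, Fenius, 1,676 units, $261,456.00):
Base rate for 08.16 is $5.87/unit.
Duty = 1,676 × $5.87 = $9,838.12.
Line 3 (63.91, Fenius, 3,385 kg, $485,138.20):
Base rate for 63.91 is 29.5%.
Additional duty on 63.91 from Fenius: +68.4%. Applied ad valorem rate: 29.5% + 68.4% = 97.9%.
Duty = $485,138.20 × 97.9% = $474,950.30.
Line 4 (37.25, Casistan, 3,596 m², $253,086.48):
Base rate for 37.25 is $4.39/m².
37.25 has an FTA preferential rate, but origin Casistan is not Hesoria; base rate stands.
Duty = 3,596 × $4.39 = $15,786.44.
Total = $12,488.17 + $9,838.12 + $474,950.30 + $15,786.44 = $513,063.03.

$513,063.03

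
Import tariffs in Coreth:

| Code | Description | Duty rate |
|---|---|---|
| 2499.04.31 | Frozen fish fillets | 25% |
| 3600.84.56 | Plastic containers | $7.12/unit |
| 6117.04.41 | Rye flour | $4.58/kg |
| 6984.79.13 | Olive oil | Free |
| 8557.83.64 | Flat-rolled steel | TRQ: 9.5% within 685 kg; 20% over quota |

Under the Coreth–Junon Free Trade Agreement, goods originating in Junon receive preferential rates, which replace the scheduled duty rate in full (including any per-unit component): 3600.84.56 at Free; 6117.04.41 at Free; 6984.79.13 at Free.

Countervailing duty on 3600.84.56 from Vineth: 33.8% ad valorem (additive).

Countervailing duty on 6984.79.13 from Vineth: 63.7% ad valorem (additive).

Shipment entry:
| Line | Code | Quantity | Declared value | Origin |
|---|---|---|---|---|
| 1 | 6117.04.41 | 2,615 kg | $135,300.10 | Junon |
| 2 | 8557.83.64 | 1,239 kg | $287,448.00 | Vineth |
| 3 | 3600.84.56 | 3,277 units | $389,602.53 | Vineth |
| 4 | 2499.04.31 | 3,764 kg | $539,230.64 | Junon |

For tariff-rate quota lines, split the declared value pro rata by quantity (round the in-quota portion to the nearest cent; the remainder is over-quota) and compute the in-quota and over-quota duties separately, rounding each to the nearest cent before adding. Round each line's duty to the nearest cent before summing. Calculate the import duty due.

Line 1 (6117.04.41, Junon, 2,615 kg, $135,300.10):
Base rate for 6117.04.41 is $4.58/kg.
Origin Junon qualifies under the Coreth–Junon agreement and 6117.04.41 is covered: preferential rate Free applies instead.
Duty = $135,300.10 × 0% = $0.00.
Line 2 (8557.83.64, Vineth, 1,239 kg, $287,448.00):
Code 8557.83.64 is under a tariff-rate quota (threshold 685 kg). In-quota: 685 kg at 9.5%; over-quota: 554 kg at 20%.
Pro-rata value split: in-quota = $287,448.00 × 685/1,239 = $158,920.00; over-quota = $287,448.00 − $158,920.00 = $128,528.00.
In-quota duty = $158,920.00 × 9.5% = $15,097.40. Over-quota duty = $128,528.00 × 20% = $25,705.60.
Line duty = $15,097.40 + $25,705.60 = $40,803.00.
Line 3 (3600.84.56, Vineth, 3,277 units, $389,602.53):
Base rate for 3600.84.56 is $7.12/unit.
3600.84.56 has an FTA preferential rate, but origin Vineth is not Junon; base rate stands.
Additional duty on 3600.84.56 from Vineth: +33.8% ad valorem. Applied ad valorem rate = 33.8%.
Duty = $389,602.53 × 33.8% + 3,277 × $7.12 = $155,017.90.
Line 4 (2499.04.31, Junon, 3,764 kg, $539,230.64):
Base rate for 2499.04.31 is 25%.
Origin Junon is the FTA partner but 2499.04.31 is not on the preference list; base rate stands.
Duty = $539,230.64 × 25% = $134,807.66.
Total = $0.00 + $40,803.00 + $155,017.90 + $134,807.66 = $330,628.56.

$330,628.56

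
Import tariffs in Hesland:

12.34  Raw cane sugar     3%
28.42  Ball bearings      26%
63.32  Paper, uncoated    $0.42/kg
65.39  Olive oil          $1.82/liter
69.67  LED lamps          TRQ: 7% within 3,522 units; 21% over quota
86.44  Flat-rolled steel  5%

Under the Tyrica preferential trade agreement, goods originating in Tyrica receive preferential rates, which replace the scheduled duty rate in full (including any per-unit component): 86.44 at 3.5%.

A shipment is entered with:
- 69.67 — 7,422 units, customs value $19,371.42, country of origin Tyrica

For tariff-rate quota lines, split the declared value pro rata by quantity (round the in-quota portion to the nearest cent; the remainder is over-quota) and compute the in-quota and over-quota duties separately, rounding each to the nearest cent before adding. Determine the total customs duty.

$2,781.06

Line 1 (69.67, Tyrica, 7,422 units, $19,371.42):
Code 69.67 is under a tariff-rate quota (threshold 3,522 units). In-quota: 3,522 units at 7%; over-quota: 3,900 units at 21%.
Pro-rata value split: in-quota = $19,371.42 × 3,522/7,422 = $9,192.42; over-quota = $19,371.42 − $9,192.42 = $10,179.00.
In-quota duty = $9,192.42 × 7% = $643.47. Over-quota duty = $10,179.00 × 21% = $2,137.59.
Line duty = $643.47 + $2,137.59 = $2,781.06.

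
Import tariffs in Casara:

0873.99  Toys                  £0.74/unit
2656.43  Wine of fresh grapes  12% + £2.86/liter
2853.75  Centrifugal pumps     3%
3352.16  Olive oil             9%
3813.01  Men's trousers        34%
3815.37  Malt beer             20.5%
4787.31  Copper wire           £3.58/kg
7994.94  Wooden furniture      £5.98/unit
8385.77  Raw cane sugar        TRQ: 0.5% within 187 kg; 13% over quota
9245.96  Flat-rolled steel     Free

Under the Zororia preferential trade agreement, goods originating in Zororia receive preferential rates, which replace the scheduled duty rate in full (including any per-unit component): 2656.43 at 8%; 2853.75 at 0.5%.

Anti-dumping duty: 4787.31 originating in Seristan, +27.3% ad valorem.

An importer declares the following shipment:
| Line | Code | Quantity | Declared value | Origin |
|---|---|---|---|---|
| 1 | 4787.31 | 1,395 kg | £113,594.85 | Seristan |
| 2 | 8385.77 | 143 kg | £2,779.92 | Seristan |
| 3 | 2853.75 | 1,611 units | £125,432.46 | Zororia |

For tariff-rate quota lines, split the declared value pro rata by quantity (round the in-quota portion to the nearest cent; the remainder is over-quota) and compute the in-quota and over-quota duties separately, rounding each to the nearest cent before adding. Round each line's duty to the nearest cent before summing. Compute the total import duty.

Line 1 (4787.31, Seristan, 1,395 kg, £113,594.85):
Base rate for 4787.31 is £3.58/kg.
Additional duty on 4787.31 from Seristan: +27.3% ad valorem. Applied ad valorem rate = 27.3%.
Duty = £113,594.85 × 27.3% + 1,395 × £3.58 = £36,005.49.
Line 2 (8385.77, Seristan, 143 kg, £2,779.92):
Code 8385.77 is under a tariff-rate quota (threshold 187 kg). Quantity 143 kg is within the quota, so the in-quota rate 0.5% applies to the full value.
Duty = £2,779.92 × 0.5% = £13.90.
Line 3 (2853.75, Zororia, 1,611 units, £125,432.46):
Base rate for 2853.75 is 3%.
Origin Zororia qualifies under the Casara–Zororia agreement and 2853.75 is covered: preferential rate 0.5% applies instead.
Duty = £125,432.46 × 0.5% = £627.16.
Total = £36,005.49 + £13.90 + £627.16 = £36,646.55.

£36,646.55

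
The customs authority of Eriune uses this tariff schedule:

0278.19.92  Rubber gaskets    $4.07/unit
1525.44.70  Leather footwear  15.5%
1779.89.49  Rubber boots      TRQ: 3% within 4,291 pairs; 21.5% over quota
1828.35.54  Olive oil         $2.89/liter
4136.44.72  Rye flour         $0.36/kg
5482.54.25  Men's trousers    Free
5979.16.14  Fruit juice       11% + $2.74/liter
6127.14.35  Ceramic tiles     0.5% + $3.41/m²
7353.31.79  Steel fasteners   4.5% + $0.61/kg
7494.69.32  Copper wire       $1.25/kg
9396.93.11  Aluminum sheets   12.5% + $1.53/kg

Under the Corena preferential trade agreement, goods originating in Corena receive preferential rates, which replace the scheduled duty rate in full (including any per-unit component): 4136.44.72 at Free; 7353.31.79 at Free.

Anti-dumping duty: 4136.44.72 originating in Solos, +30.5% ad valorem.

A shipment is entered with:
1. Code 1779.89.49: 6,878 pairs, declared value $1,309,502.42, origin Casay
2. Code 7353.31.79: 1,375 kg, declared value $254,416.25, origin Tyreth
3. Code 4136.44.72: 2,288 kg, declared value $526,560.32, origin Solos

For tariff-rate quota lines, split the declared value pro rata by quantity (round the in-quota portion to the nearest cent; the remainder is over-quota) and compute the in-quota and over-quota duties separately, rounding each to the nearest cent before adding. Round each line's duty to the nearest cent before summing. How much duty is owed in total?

$304,116.83

Line 1 (1779.89.49, Casay, 6,878 pairs, $1,309,502.42):
Code 1779.89.49 is under a tariff-rate quota (threshold 4,291 pairs). In-quota: 4,291 pairs at 3%; over-quota: 2,587 pairs at 21.5%.
Pro-rata value split: in-quota = $1,309,502.42 × 4,291/6,878 = $816,963.49; over-quota = $1,309,502.42 − $816,963.49 = $492,538.93.
In-quota duty = $816,963.49 × 3% = $24,508.90. Over-quota duty = $492,538.93 × 21.5% = $105,895.87.
Line duty = $24,508.90 + $105,895.87 = $130,404.77.
Line 2 (7353.31.79, Tyreth, 1,375 kg, $254,416.25):
Base rate for 7353.31.79 is 4.5% + $0.61/kg.
7353.31.79 has an FTA preferential rate, but origin Tyreth is not Corena; base rate stands.
Duty = $254,416.25 × 4.5% + 1,375 × $0.61 = $12,287.48.
Line 3 (4136.44.72, Solos, 2,288 kg, $526,560.32):
Base rate for 4136.44.72 is $0.36/kg.
4136.44.72 has an FTA preferential rate, but origin Solos is not Corena; base rate stands.
Additional duty on 4136.44.72 from Solos: +30.5% ad valorem. Applied ad valorem rate = 30.5%.
Duty = $526,560.32 × 30.5% + 2,288 × $0.36 = $161,424.58.
Total = $130,404.77 + $12,287.48 + $161,424.58 = $304,116.83.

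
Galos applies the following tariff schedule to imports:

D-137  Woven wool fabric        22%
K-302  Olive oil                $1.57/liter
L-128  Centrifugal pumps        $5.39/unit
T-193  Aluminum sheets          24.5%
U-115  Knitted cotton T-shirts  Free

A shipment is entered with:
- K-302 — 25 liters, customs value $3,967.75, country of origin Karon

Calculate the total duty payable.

$39.25

Line 1 (K-302, Karon, 25 liters, $3,967.75):
Base rate for K-302 is $1.57/liter.
Duty = 25 × $1.57 = $39.25.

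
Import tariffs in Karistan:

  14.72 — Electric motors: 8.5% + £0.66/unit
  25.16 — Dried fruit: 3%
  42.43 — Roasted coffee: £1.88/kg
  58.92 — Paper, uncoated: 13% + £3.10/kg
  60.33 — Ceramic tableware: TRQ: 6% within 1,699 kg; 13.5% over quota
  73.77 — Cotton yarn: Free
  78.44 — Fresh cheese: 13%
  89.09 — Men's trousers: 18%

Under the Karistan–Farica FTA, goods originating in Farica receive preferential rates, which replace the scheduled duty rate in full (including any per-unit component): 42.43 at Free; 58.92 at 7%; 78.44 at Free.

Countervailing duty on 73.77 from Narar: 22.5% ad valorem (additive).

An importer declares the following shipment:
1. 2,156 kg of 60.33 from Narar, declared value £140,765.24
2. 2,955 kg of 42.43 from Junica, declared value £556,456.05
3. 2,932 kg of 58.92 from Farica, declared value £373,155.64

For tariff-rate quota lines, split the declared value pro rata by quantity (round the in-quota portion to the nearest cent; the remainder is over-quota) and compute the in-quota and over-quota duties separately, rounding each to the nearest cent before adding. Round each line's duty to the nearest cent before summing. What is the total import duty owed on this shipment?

£42,360.02

Line 1 (60.33, Narar, 2,156 kg, £140,765.24):
Code 60.33 is under a tariff-rate quota (threshold 1,699 kg). In-quota: 1,699 kg at 6%; over-quota: 457 kg at 13.5%.
Pro-rata value split: in-quota = £140,765.24 × 1,699/2,156 = £110,927.71; over-quota = £140,765.24 − £110,927.71 = £29,837.53.
In-quota duty = £110,927.71 × 6% = £6,655.66. Over-quota duty = £29,837.53 × 13.5% = £4,028.07.
Line duty = £6,655.66 + £4,028.07 = £10,683.73.
Line 2 (42.43, Junica, 2,955 kg, £556,456.05):
Base rate for 42.43 is £1.88/kg.
42.43 has an FTA preferential rate, but origin Junica is not Farica; base rate stands.
Duty = 2,955 × £1.88 = £5,555.40.
Line 3 (58.92, Farica, 2,932 kg, £373,155.64):
Base rate for 58.92 is 13% + £3.10/kg.
Origin Farica qualifies under the Karistan–Farica agreement and 58.92 is covered: preferential rate 7% applies instead.
Duty = £373,155.64 × 7% = £26,120.89.
Total = £10,683.73 + £5,555.40 + £26,120.89 = £42,360.02.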